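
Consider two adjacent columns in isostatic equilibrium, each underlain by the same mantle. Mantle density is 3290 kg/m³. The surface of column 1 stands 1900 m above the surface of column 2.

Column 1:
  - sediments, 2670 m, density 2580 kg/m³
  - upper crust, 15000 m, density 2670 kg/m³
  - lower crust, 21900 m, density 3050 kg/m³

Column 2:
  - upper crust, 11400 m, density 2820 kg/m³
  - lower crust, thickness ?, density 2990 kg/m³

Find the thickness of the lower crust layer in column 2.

Take the compensation level at the base of the deeper column (depth z_c below the surface of column 1) and equate Σ ρ_i t_i down to z_c; mantle fills any gap and the z_c terms cancel.
Column 1: 2670×2580 + 15000×2670 + 21900×3050 + (z_c − 39570)×3290
Column 2: 1900×0 + 11400×2820 + x×2990 + (z_c − 1900 − 11400 − x)×3290
The z_c×3290 term appears on both sides and cancels. Collect the known terms of each column as K = Σ(ρt)_known − 3290 × (depth of known layers): K_1 = 113733600 − 3290×39570 = −16451700; K_2 = 32148000 − 3290×(1900 + 11400) = −11609000.
Balance: K_1 = K_2 − x×(3290 − 2990), so x = (K_2 − K_1)/(3290 − 2990) = 4842700/300 = 16100 m.

16100 m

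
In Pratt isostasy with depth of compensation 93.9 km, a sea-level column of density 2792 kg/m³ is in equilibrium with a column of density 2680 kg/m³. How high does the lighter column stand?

ρ_ref D = ρ (D + h) → h = D (ρ_ref − ρ)/ρ.
h = 93.9 km × (2792 − 2680)/2680 = 3.92 km.

3.92 km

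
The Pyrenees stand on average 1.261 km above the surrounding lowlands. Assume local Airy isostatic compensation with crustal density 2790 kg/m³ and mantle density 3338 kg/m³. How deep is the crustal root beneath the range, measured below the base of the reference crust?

6.42 km

Equating mass per unit area of the two columns: the weight of the topography is balanced by the buoyancy of the root, ρ_c h = (ρ_m − ρ_c) r.
r = h · ρ_c / (ρ_m − ρ_c) = 1.261 km × 2790 / (3338 − 2790) = 6.42 km.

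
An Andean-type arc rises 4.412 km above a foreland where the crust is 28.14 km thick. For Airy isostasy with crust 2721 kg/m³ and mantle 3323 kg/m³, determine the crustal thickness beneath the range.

52.5 km

Root depth r = h ρ_c / (ρ_m − ρ_c) = 4.412 km × 2721 / 602 = 19.94 km.
Total thickness = T + h + r = 28.14 km + 4.412 km + 19.94 km = 52.5 km.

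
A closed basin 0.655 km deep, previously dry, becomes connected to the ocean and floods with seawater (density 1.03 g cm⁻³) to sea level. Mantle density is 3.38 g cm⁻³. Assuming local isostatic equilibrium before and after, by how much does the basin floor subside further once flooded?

After flooding the water column is d + s deep. Its weight must equal the weight of mantle displaced by the extra subsidence s: (d + s) ρ_w = s ρ_m.
s = d ρ_w / (ρ_m − ρ_w) = 0.655 km × 1.03/(3.38 − 1.03) = 0.287 km.

0.287 km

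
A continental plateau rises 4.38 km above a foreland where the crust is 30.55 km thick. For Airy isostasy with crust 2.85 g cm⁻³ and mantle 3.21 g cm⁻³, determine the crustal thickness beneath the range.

69.6 km

Root depth r = h ρ_c / (ρ_m − ρ_c) = 4.38 km × 2.85 / 0.36 = 34.67 km.
Total thickness = T + h + r = 30.55 km + 4.38 km + 34.67 km = 69.6 km.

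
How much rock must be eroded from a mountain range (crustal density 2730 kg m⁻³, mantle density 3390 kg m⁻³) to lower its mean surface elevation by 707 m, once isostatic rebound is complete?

3630 m

Net drop Δ = e − u = e − e ρ_c/ρ_m = e (ρ_m − ρ_c)/ρ_m.
e = Δ ρ_m/(ρ_m − ρ_c) = 707 m × 3390/660 = 3630 m.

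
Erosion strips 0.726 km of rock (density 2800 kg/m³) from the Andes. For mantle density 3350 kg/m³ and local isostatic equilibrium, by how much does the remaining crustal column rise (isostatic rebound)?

Unloading: uplift u = e ρ_c/ρ_m = 0.726 km × 2800/3350 = 0.607 km.

0.607 km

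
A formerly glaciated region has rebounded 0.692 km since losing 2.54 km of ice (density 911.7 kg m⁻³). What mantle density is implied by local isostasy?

ρ_m = ρ_ice t / u = 911.7 × 2.54 km/0.692 km = 3350 kg m⁻³.

3350 kg m⁻³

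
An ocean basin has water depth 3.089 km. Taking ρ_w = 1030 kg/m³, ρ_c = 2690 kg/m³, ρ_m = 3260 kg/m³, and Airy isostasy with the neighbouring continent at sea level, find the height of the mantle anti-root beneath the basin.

Equating mass per unit area of the two columns: replacing crust with seawater at the top is compensated by replacing crust with mantle at the base: d (ρ_c − ρ_w) = a (ρ_m − ρ_c).
a = d (ρ_c − ρ_w)/(ρ_m − ρ_c) = 3.089 km × 1660/570 = 9 km.

9 km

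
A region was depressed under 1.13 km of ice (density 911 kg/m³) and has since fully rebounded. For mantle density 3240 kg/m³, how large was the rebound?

0.318 km

Removing the load lets mantle flow back in; uplift u satisfies ρ_ice t = ρ_m u.
u = t ρ_ice/ρ_m = 1.13 km × 911/3240 = 0.318 km.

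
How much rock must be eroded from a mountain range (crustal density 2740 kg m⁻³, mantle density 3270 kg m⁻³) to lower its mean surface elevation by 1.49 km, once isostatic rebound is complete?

9.19 km

Net drop Δ = e − u = e − e ρ_c/ρ_m = e (ρ_m − ρ_c)/ρ_m.
e = Δ ρ_m/(ρ_m − ρ_c) = 1.49 km × 3270/530 = 9.19 km.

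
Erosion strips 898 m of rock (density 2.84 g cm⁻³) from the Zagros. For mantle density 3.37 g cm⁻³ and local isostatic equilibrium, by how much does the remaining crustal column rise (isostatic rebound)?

757 m

Unloading: uplift u = e ρ_c/ρ_m = 898 m × 2.84/3.37 = 757 m.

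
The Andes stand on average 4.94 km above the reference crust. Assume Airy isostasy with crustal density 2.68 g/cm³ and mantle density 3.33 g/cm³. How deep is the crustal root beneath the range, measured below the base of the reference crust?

20.4 km

Equating mass per unit area of the two columns: the weight of the topography is balanced by the buoyancy of the root, ρ_c h = (ρ_m − ρ_c) r.
r = h · ρ_c / (ρ_m − ρ_c) = 4.94 km × 2.68 / (3.33 − 2.68) = 20.4 km.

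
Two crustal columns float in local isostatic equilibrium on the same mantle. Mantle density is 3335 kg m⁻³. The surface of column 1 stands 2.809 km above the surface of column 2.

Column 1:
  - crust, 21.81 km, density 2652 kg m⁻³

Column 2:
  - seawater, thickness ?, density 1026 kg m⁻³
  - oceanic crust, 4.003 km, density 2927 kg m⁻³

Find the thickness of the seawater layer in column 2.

Take the compensation level at the base of the deeper column (depth z_c below the surface of column 1) and equate Σ ρ_i t_i down to z_c; mantle fills any gap and the z_c terms cancel.
Column 1: 21.81×2652 + (z_c − 21.81)×3335
Column 2: 2.809×0 + x×1026 + 4.003×2927 + (z_c − 2.809 − 4.003 − x)×3335
The z_c×3335 term appears on both sides and cancels. Collect the known terms of each column as K = Σ(ρt)_known − 3335 × (depth of known layers): K_1 = 57840.12 − 3335×21.81 = −14896.23; K_2 = 11716.781 − 3335×(2.809 + 4.003) = −11001.239.
Balance: K_1 = K_2 − x×(3335 − 1026), so x = (K_2 − K_1)/(3335 − 1026) = 3894.99/2309 = 1.69 km.

1.69 km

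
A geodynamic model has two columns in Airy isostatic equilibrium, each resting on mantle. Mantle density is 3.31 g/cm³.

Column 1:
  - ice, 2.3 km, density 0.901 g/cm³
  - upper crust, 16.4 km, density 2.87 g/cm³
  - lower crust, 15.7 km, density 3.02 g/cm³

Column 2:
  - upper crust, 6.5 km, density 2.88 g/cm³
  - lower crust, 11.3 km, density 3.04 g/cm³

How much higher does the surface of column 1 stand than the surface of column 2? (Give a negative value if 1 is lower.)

For any compensation level in the mantle, the mantle terms cancel and isostasy reduces to e = (Σt_1 − Σt_2) − (Σ(ρt)_1 − Σ(ρt)_2) / ρ_m.
Σt_1 = 34.4 km; Σt_2 = 17.8 km; Σ(ρt)_1 = 96.5543; Σ(ρt)_2 = 53.072 (in km·g/cm³).
e = (34.4 − 17.8) − (96.5543 − 53.072) / 3.31 = 3.46 km.

3.46 km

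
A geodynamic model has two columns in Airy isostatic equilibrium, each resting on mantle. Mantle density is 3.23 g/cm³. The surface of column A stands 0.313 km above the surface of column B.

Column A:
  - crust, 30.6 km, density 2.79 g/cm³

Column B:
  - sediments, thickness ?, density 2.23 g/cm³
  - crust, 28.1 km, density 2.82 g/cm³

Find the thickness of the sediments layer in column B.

Take the compensation level at the base of the deeper column (depth z_c below the surface of column A) and equate Σ ρ_i t_i down to z_c; mantle fills any gap and the z_c terms cancel.
Column A: 30.6×2.79 + (z_c − 30.6)×3.23
Column B: 0.313×0 + x×2.23 + 28.1×2.82 + (z_c − 0.313 − 28.1 − x)×3.23
The z_c×3.23 term appears on both sides and cancels. Collect the known terms of each column as K = Σ(ρt)_known − 3.23 × (depth of known layers): K_A = 85.374 − 3.23×30.6 = −13.464; K_B = 79.242 − 3.23×(0.313 + 28.1) = −12.53199.
Balance: K_A = K_B − x×(3.23 − 2.23), so x = (K_B − K_A)/(3.23 − 2.23) = 0.93201/1 = 0.932 km.

0.932 km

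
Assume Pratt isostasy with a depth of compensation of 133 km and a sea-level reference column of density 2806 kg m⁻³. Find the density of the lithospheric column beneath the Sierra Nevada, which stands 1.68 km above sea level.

Pratt balance: ρ_ref D = ρ (D + h).
ρ = ρ_ref D/(D + h) = 2806 × 133 km/(133 km + 1.68 km) = 2770 kg m⁻³.

2770 kg m⁻³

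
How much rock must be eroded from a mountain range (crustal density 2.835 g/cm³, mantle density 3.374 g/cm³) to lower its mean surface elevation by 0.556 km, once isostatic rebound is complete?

Net drop Δ = e − u = e − e ρ_c/ρ_m = e (ρ_m − ρ_c)/ρ_m.
e = Δ ρ_m/(ρ_m − ρ_c) = 0.556 km × 3.374/0.539 = 3.48 km.

3.48 km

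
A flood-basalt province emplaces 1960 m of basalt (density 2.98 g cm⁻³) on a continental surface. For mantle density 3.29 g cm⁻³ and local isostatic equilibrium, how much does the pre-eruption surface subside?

1780 m

Subaerial loading: s = t ρ_load / ρ_m.
s = 1960 m × 2.98/3.29 = 1780 m.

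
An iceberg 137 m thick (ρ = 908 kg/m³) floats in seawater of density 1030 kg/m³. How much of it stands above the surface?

Floating equilibrium: submerged depth d = t ρ_obj/ρ_fluid = 137 m × 908/1030 = 120.8 m.
Freeboard = t − d = 137 m − 120.8 m = 16.2 m.

16.2 m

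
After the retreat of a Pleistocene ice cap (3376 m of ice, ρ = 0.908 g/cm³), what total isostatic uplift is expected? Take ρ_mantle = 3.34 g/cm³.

918 m

Removing the load lets mantle flow back in; uplift u satisfies ρ_ice t = ρ_m u.
u = t ρ_ice/ρ_m = 3376 m × 0.908/3.34 = 918 m.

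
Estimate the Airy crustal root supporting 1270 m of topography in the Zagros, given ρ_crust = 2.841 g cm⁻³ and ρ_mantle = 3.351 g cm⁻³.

7070 m

For local isostatic compensation: the weight of the topography is balanced by the buoyancy of the root, ρ_c h = (ρ_m − ρ_c) r.
r = h · ρ_c / (ρ_m − ρ_c) = 1270 m × 2.841 / (3.351 − 2.841) = 7070 m.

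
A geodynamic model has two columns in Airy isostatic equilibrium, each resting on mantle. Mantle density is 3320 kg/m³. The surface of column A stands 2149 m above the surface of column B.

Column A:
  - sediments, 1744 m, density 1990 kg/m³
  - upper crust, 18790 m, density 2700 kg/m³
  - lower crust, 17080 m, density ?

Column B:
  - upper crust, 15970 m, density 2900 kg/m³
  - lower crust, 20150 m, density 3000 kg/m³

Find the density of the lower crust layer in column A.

Take the compensation level at the base of the deeper column (depth z_c below the surface of column A) and equate Σ ρ_i t_i down to z_c; mantle fills any gap and the z_c terms cancel.
Column A: 1744×1990 + 18790×2700 + 17080×ρ + (z_c − 37614)×3320
Column B: 2149×0 + 15970×2900 + 20150×3000 + (z_c − 2149 − 36120)×3320
The z_c×3320 term appears on both sides and cancels. Collect the known terms of each column as K = Σ(ρt)_known − 3320 × (depth of known layers): K_A = 54203560 − 3320×37614 = −70674920; K_B = 106763000 − 3320×(2149 + 36120) = −20290080.
Balance: K_A + 17080×ρ = K_B, so ρ = (K_B − K_A)/17080 = 50384800/17080 = 2950 kg/m³.

2950 kg/m³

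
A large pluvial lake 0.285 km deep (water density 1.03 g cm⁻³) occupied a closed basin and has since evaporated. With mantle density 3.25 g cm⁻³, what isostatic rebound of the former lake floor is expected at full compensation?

u = d ρ_w/ρ_m = 0.285 km × 1.03/3.25 = 0.0903 km.

0.0903 km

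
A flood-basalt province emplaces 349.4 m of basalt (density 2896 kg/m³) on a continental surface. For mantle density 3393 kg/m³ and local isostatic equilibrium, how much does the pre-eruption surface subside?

Subaerial loading: s = t ρ_load / ρ_m.
s = 349.4 m × 2896/3393 = 298 m.

298 m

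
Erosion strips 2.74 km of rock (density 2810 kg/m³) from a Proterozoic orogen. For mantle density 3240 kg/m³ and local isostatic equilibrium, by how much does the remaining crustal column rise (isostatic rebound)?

2.38 km

Unloading: uplift u = e ρ_c/ρ_m = 2.74 km × 2810/3240 = 2.38 km.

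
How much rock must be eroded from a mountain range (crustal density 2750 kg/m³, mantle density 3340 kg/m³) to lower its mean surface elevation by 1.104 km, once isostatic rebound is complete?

Net drop Δ = e − u = e − e ρ_c/ρ_m = e (ρ_m − ρ_c)/ρ_m.
e = Δ ρ_m/(ρ_m − ρ_c) = 1.104 km × 3340/590 = 6.25 km.

6.25 km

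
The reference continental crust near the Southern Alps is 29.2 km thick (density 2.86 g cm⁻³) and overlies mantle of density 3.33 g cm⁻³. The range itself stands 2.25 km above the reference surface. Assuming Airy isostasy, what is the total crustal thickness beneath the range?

Root depth r = h ρ_c / (ρ_m − ρ_c) = 2.25 km × 2.86 / 0.47 = 13.69 km.
Total thickness = T + h + r = 29.2 km + 2.25 km + 13.69 km = 45.1 km.

45.1 km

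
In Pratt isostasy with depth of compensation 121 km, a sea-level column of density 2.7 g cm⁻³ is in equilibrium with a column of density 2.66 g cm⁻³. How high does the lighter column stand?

ρ_ref D = ρ (D + h) → h = D (ρ_ref − ρ)/ρ.
h = 121 km × (2.7 − 2.66)/2.66 = 1.82 km.

1.82 km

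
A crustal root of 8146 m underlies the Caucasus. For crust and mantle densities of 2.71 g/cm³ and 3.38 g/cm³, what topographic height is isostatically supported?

For local isostatic compensation: ρ_c h = (ρ_m − ρ_c) r.
h = r (ρ_m − ρ_c) / ρ_c = 8146 m × (3.38 − 2.71) / 2.71 = 2010 m.

2010 m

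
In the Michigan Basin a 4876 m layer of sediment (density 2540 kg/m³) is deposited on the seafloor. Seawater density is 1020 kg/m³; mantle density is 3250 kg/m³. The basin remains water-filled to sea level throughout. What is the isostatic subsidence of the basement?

Submarine loading: the sediment displaces seawater, and the subsidence is in turn flooded, so s (ρ_m − ρ_w) = t (ρ_sed − ρ_w).
s = 4876 m × (2540 − 1020) / (3250 − 1020) = 3320 m.

3320 m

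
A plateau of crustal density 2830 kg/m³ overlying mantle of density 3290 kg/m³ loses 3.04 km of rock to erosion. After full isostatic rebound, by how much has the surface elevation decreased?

0.425 km

Rebound u = e ρ_c/ρ_m = 3.04 km × 2830/3290 = 2.615 km.
Net surface drop = e − u = 3.04 km − 2.615 km = e (ρ_m − ρ_c)/ρ_m = 0.425 km.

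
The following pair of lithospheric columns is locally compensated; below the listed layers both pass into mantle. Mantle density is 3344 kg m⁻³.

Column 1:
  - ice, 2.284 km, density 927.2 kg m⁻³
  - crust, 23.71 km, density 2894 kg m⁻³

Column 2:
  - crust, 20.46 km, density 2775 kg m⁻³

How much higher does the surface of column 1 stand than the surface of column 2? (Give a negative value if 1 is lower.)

For any compensation level in the mantle, the mantle terms cancel and isostasy reduces to e = (Σt_1 − Σt_2) − (Σ(ρt)_1 − Σ(ρt)_2) / ρ_m.
Σt_1 = 25.994 km; Σt_2 = 20.46 km; Σ(ρt)_1 = 70734.4648; Σ(ρt)_2 = 56776.5 (in km·kg m⁻³).
e = (25.994 − 20.46) − (70734.4648 − 56776.5) / 3344 = 1.36 km.

1.36 km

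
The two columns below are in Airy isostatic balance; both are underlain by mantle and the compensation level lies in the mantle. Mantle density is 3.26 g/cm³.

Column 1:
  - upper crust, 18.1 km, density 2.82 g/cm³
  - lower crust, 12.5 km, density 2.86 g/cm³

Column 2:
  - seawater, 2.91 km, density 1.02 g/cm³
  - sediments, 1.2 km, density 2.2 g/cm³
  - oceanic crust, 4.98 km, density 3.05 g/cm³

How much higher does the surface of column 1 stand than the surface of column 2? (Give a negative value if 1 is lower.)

For any compensation level in the mantle, the mantle terms cancel and isostasy reduces to e = (Σt_1 − Σt_2) − (Σ(ρt)_1 − Σ(ρt)_2) / ρ_m.
Σt_1 = 30.6 km; Σt_2 = 9.09 km; Σ(ρt)_1 = 86.792; Σ(ρt)_2 = 20.7972 (in km·g/cm³).
e = (30.6 − 9.09) − (86.792 − 20.7972) / 3.26 = 1.27 km.

1.27 km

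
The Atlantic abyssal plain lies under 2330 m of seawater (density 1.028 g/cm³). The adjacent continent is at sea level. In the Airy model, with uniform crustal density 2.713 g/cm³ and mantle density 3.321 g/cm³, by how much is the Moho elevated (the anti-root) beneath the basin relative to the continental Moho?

6460 m

By Archimedes' principle applied to the lithosphere: replacing crust with seawater at the top is compensated by replacing crust with mantle at the base: d (ρ_c − ρ_w) = a (ρ_m − ρ_c).
a = d (ρ_c − ρ_w)/(ρ_m − ρ_c) = 2330 m × 1.685/0.608 = 6460 m.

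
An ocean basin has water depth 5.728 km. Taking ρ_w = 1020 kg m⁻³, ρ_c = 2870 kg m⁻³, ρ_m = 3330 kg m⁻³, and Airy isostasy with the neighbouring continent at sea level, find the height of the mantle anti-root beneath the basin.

In Airy isostatic equilibrium: replacing crust with seawater at the top is compensated by replacing crust with mantle at the base: d (ρ_c − ρ_w) = a (ρ_m − ρ_c).
a = d (ρ_c − ρ_w)/(ρ_m − ρ_c) = 5.728 km × 1850/460 = 23 km.

23 km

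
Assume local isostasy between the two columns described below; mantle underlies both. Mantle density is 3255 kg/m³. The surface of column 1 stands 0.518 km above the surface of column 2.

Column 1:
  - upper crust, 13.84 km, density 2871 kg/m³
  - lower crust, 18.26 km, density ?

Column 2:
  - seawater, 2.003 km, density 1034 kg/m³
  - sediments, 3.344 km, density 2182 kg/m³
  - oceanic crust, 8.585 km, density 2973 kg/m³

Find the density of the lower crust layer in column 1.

2880 kg/m³

Take the compensation level at the base of the deeper column (depth z_c below the surface of column 1) and equate Σ ρ_i t_i down to z_c; mantle fills any gap and the z_c terms cancel.
Column 1: 13.84×2871 + 18.26×ρ + (z_c − 32.1)×3255
Column 2: 0.518×0 + 2.003×1034 + 3.344×2182 + 8.585×2973 + (z_c − 0.518 − 13.932)×3255
The z_c×3255 term appears on both sides and cancels. Collect the known terms of each column as K = Σ(ρt)_known − 3255 × (depth of known layers): K_1 = 39734.64 − 3255×32.1 = −64750.86; K_2 = 34890.915 − 3255×(0.518 + 13.932) = −12143.835.
Balance: K_1 + 18.26×ρ = K_2, so ρ = (K_2 − K_1)/18.26 = 52607/18.26 = 2880 kg/m³.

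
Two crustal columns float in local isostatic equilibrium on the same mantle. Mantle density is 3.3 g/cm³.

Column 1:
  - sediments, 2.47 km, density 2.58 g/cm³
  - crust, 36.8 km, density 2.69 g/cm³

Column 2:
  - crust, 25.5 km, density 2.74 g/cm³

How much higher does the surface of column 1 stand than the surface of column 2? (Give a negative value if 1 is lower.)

3.01 km

For any compensation level in the mantle, the mantle terms cancel and isostasy reduces to e = (Σt_1 − Σt_2) − (Σ(ρt)_1 − Σ(ρt)_2) / ρ_m.
Σt_1 = 39.27 km; Σt_2 = 25.5 km; Σ(ρt)_1 = 105.3646; Σ(ρt)_2 = 69.87 (in km·g/cm³).
e = (39.27 − 25.5) − (105.3646 − 69.87) / 3.3 = 3.01 km.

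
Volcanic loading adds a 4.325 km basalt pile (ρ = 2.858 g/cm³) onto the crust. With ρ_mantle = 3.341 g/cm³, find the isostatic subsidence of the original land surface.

Subaerial loading: s = t ρ_load / ρ_m.
s = 4.325 km × 2.858/3.341 = 3.7 km.

3.7 km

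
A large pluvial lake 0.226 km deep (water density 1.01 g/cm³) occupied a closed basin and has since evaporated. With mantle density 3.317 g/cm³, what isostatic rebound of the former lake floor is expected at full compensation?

0.0688 km

u = d ρ_w/ρ_m = 0.226 km × 1.01/3.317 = 0.0688 km.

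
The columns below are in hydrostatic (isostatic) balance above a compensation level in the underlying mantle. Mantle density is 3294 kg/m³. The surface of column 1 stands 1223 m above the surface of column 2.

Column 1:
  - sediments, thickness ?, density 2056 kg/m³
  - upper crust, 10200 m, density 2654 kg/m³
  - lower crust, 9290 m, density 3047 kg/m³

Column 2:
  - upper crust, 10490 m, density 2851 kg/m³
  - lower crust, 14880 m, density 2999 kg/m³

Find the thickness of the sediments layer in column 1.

3430 m

Take the compensation level at the base of the deeper column (depth z_c below the surface of column 1) and equate Σ ρ_i t_i down to z_c; mantle fills any gap and the z_c terms cancel.
Column 1: x×2056 + 10200×2654 + 9290×3047 + (z_c − 19490 − x)×3294
Column 2: 1223×0 + 10490×2851 + 14880×2999 + (z_c − 1223 − 25370)×3294
The z_c×3294 term appears on both sides and cancels. Collect the known terms of each column as K = Σ(ρt)_known − 3294 × (depth of known layers): K_1 = 55377430 − 3294×19490 = −8822630; K_2 = 74532110 − 3294×(1223 + 25370) = −13065232.
Balance: K_1 − x×(3294 − 2056) = K_2, so x = (K_1 − K_2)/(3294 − 2056) = 4242600/1238 = 3430 m.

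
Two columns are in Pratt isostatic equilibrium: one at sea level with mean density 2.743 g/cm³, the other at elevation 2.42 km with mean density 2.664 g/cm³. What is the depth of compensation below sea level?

81.6 km

ρ_ref D = ρ (D + h) → D (ρ_ref − ρ) = ρ h.
D = ρ h/(ρ_ref − ρ) = 2.664 × 2.42 km/(2.743 − 2.664) = 81.6 km.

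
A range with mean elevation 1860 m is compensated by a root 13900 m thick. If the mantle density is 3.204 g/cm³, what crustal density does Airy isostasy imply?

2.83 g/cm³

ρ_c h = (ρ_m − ρ_c) r → ρ_c (h + r) = ρ_m r → ρ_c = ρ_m r / (h + r).
ρ_c = 3.204 × 13900 m / (1860 m + 13900 m) = 2.83 g/cm³.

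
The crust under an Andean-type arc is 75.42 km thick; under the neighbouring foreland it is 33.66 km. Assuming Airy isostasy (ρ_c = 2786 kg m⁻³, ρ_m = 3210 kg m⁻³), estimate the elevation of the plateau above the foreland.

5.52 km

Excess crust Δ = 75.42 km − 33.66 km = 41.76 km, split between elevation h and root r with h + r = Δ.
Airy balance ρ_c h = (ρ_m − ρ_c) r gives r = h ρ_c/(ρ_m − ρ_c), so h (1 + ρ_c/(ρ_m − ρ_c)) = Δ, i.e. h = Δ (ρ_m − ρ_c)/ρ_m.
h = 41.76 km × 424/3210 = 5.52 km.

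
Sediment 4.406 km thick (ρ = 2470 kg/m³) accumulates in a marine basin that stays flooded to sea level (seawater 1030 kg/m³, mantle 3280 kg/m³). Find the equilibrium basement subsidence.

2.82 km

Submarine loading: the sediment displaces seawater, and the subsidence is in turn flooded, so s (ρ_m − ρ_w) = t (ρ_sed − ρ_w).
s = 4.406 km × (2470 − 1030) / (3280 − 1030) = 2.82 km.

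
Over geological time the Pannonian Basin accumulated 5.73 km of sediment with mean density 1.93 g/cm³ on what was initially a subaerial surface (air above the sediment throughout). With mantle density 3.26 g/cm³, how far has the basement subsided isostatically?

Subaerial load: s = t ρ_sed / ρ_m = 5.73 km × 1.93/3.26 = 3.39 km.

3.39 km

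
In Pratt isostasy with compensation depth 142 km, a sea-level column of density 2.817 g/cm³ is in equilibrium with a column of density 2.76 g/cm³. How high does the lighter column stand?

2.93 km

ρ_ref D = ρ (D + h) → h = D (ρ_ref − ρ)/ρ.
h = 142 km × (2.817 − 2.76)/2.76 = 2.93 km.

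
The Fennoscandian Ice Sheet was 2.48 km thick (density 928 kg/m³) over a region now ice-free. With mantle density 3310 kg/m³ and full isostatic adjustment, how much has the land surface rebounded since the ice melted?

Removing the load lets mantle flow back in; uplift u satisfies ρ_ice t = ρ_m u.
u = t ρ_ice/ρ_m = 2.48 km × 928/3310 = 0.695 km.

0.695 km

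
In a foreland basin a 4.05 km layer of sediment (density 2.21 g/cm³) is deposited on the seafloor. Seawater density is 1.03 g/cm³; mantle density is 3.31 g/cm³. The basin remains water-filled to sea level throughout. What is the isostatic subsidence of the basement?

Submarine loading: the sediment displaces seawater, and the subsidence is in turn flooded, so s (ρ_m − ρ_w) = t (ρ_sed − ρ_w).
s = 4.05 km × (2.21 − 1.03) / (3.31 − 1.03) = 2.1 km.

2.1 km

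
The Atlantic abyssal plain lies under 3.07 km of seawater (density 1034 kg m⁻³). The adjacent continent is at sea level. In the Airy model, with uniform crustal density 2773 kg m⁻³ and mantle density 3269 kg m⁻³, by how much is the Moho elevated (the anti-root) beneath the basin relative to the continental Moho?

10.8 km

Isostatic balance requires: replacing crust with seawater at the top is compensated by replacing crust with mantle at the base: d (ρ_c − ρ_w) = a (ρ_m − ρ_c).
a = d (ρ_c − ρ_w)/(ρ_m − ρ_c) = 3.07 km × 1739/496 = 10.8 km.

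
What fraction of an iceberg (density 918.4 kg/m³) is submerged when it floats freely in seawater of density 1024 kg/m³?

89.7%

Submerged fraction = ρ_obj/ρ_fluid = 918.4/1024 = 89.7%.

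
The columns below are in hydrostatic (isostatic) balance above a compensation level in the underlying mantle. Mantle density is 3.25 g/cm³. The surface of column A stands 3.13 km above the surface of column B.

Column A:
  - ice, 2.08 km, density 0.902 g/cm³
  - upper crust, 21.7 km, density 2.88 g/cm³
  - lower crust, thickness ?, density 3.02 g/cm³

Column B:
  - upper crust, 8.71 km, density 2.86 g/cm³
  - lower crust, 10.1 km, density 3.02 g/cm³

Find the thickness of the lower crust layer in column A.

13 km

Take the compensation level at the base of the deeper column (depth z_c below the surface of column A) and equate Σ ρ_i t_i down to z_c; mantle fills any gap and the z_c terms cancel.
Column A: 2.08×0.902 + 21.7×2.88 + x×3.02 + (z_c − 23.78 − x)×3.25
Column B: 3.13×0 + 8.71×2.86 + 10.1×3.02 + (z_c − 3.13 − 18.81)×3.25
The z_c×3.25 term appears on both sides and cancels. Collect the known terms of each column as K = Σ(ρt)_known − 3.25 × (depth of known layers): K_A = 64.37216 − 3.25×23.78 = −12.91284; K_B = 55.4126 − 3.25×(3.13 + 18.81) = −15.8924.
Balance: K_A − x×(3.25 − 3.02) = K_B, so x = (K_A − K_B)/(3.25 − 3.02) = 2.97956/0.23 = 13 km.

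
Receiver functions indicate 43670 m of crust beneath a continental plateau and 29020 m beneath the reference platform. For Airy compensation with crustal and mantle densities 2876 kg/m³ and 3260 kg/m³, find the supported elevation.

Excess crust Δ = 43670 m − 29020 m = 14650 m, split between elevation h and root r with h + r = Δ.
Airy balance ρ_c h = (ρ_m − ρ_c) r gives r = h ρ_c/(ρ_m − ρ_c), so h (1 + ρ_c/(ρ_m − ρ_c)) = Δ, i.e. h = Δ (ρ_m − ρ_c)/ρ_m.
h = 14650 m × 384/3260 = 1730 m.

1730 m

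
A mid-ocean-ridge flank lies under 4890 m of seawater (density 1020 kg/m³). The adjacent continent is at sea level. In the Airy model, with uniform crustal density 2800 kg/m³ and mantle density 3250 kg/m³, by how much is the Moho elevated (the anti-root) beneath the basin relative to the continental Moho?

19300 m

In Airy isostatic equilibrium: replacing crust with seawater at the top is compensated by replacing crust with mantle at the base: d (ρ_c − ρ_w) = a (ρ_m − ρ_c).
a = d (ρ_c − ρ_w)/(ρ_m − ρ_c) = 4890 m × 1780/450 = 19300 m.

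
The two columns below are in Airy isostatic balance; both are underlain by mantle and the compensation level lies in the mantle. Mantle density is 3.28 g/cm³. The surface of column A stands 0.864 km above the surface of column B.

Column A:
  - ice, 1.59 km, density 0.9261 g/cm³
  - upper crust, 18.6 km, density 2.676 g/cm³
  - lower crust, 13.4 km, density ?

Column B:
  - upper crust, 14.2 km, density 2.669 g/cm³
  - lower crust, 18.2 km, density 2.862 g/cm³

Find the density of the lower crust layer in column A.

2.97 g/cm³

Take the compensation level at the base of the deeper column (depth z_c below the surface of column A) and equate Σ ρ_i t_i down to z_c; mantle fills any gap and the z_c terms cancel.
Column A: 1.59×0.9261 + 18.6×2.676 + 13.4×ρ + (z_c − 33.59)×3.28
Column B: 0.864×0 + 14.2×2.669 + 18.2×2.862 + (z_c − 0.864 − 32.4)×3.28
The z_c×3.28 term appears on both sides and cancels. Collect the known terms of each column as K = Σ(ρt)_known − 3.28 × (depth of known layers): K_A = 51.246099 − 3.28×33.59 = −58.929101; K_B = 89.9882 − 3.28×(0.864 + 32.4) = −19.11772.
Balance: K_A + 13.4×ρ = K_B, so ρ = (K_B − K_A)/13.4 = 39.8114/13.4 = 2.97 g/cm³.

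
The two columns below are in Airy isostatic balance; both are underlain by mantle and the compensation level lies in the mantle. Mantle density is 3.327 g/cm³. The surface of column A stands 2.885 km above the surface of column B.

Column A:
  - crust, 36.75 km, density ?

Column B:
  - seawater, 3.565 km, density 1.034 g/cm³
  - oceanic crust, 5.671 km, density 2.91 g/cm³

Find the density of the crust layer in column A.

Take the compensation level at the base of the deeper column (depth z_c below the surface of column A) and equate Σ ρ_i t_i down to z_c; mantle fills any gap and the z_c terms cancel.
Column A: 36.75×ρ + (z_c − 36.75)×3.327
Column B: 2.885×0 + 3.565×1.034 + 5.671×2.91 + (z_c − 2.885 − 9.236)×3.327
The z_c×3.327 term appears on both sides and cancels. Collect the known terms of each column as K = Σ(ρt)_known − 3.327 × (depth of known layers): K_A = 0 − 3.327×36.75 = −122.26725; K_B = 20.18882 − 3.327×(2.885 + 9.236) = −20.137747.
Balance: K_A + 36.75×ρ = K_B, so ρ = (K_B − K_A)/36.75 = 102.13/36.75 = 2.78 g/cm³.

2.78 g/cm³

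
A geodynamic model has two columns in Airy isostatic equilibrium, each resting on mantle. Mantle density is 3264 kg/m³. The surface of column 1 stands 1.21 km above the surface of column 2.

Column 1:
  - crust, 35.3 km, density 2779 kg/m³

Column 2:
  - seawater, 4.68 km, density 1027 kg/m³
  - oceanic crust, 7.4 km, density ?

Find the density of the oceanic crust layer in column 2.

Take the compensation level at the base of the deeper column (depth z_c below the surface of column 1) and equate Σ ρ_i t_i down to z_c; mantle fills any gap and the z_c terms cancel.
Column 1: 35.3×2779 + (z_c − 35.3)×3264
Column 2: 1.21×0 + 4.68×1027 + 7.4×ρ + (z_c − 1.21 − 12.08)×3264
The z_c×3264 term appears on both sides and cancels. Collect the known terms of each column as K = Σ(ρt)_known − 3264 × (depth of known layers): K_1 = 98098.7 − 3264×35.3 = −17120.5; K_2 = 4806.36 − 3264×(1.21 + 12.08) = −38572.2.
Balance: K_1 = K_2 + 7.4×ρ, so ρ = (K_1 − K_2)/7.4 = 21451.7/7.4 = 2900 kg/m³.

2900 kg/m³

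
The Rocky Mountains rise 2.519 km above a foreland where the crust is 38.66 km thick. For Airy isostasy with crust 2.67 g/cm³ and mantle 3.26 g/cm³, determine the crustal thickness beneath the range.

52.6 km

Root depth r = h ρ_c / (ρ_m − ρ_c) = 2.519 km × 2.67 / 0.59 = 11.4 km.
Total thickness = T + h + r = 38.66 km + 2.519 km + 11.4 km = 52.6 km.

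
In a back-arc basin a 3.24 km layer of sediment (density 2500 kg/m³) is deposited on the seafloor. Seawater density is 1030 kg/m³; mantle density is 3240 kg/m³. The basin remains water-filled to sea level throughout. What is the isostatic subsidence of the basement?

Submarine loading: the sediment displaces seawater, and the subsidence is in turn flooded, so s (ρ_m − ρ_w) = t (ρ_sed − ρ_w).
s = 3.24 km × (2500 − 1030) / (3240 − 1030) = 2.16 km.

2.16 km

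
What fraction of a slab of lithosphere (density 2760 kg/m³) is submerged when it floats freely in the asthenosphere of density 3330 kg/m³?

Submerged fraction = ρ_obj/ρ_fluid = 2760/3330 = 82.9%.

82.9%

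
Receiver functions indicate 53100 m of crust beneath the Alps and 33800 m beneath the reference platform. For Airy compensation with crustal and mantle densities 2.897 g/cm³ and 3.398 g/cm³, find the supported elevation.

2850 m

Excess crust Δ = 53100 m − 33800 m = 19300 m, split between elevation h and root r with h + r = Δ.
Airy balance ρ_c h = (ρ_m − ρ_c) r gives r = h ρ_c/(ρ_m − ρ_c), so h (1 + ρ_c/(ρ_m − ρ_c)) = Δ, i.e. h = Δ (ρ_m − ρ_c)/ρ_m.
h = 19300 m × 0.501/3.398 = 2850 m.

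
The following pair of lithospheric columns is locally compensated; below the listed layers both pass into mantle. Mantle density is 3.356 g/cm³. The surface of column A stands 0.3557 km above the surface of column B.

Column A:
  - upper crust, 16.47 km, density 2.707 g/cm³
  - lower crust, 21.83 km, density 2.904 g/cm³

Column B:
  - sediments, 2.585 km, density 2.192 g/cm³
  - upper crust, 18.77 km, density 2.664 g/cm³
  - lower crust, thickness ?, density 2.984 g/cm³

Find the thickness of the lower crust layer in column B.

Take the compensation level at the base of the deeper column (depth z_c below the surface of column A) and equate Σ ρ_i t_i down to z_c; mantle fills any gap and the z_c terms cancel.
Column A: 16.47×2.707 + 21.83×2.904 + (z_c − 38.3)×3.356
Column B: 0.3557×0 + 2.585×2.192 + 18.77×2.664 + x×2.984 + (z_c − 0.3557 − 21.355 − x)×3.356
The z_c×3.356 term appears on both sides and cancels. Collect the known terms of each column as K = Σ(ρt)_known − 3.356 × (depth of known layers): K_A = 107.97861 − 3.356×38.3 = −20.55619; K_B = 55.6696 − 3.356×(0.3557 + 21.355) = −17.1915092.
Balance: K_A = K_B − x×(3.356 − 2.984), so x = (K_B − K_A)/(3.356 − 2.984) = 3.36468/0.372 = 9.04 km.

9.04 km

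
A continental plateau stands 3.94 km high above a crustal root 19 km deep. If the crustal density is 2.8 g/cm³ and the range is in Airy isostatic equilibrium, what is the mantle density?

Airy balance: ρ_c h = (ρ_m − ρ_c) r → ρ_m = ρ_c (1 + h/r).
ρ_m = 2.8 × (1 + 3.94 km/19 km) = 3.38 g/cm³.

3.38 g/cm³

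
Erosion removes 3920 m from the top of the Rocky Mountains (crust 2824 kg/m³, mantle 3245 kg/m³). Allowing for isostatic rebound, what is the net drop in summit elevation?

Rebound u = e ρ_c/ρ_m = 3920 m × 2824/3245 = 3411 m.
Net surface drop = e − u = 3920 m − 3411 m = e (ρ_m − ρ_c)/ρ_m = 509 m.

509 m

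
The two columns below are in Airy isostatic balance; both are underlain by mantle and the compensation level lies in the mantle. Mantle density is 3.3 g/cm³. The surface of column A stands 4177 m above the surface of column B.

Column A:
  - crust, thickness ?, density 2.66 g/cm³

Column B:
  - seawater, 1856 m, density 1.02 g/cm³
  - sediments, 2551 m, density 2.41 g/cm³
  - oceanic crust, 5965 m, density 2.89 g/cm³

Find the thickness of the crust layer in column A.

35500 m

Take the compensation level at the base of the deeper column (depth z_c below the surface of column A) and equate Σ ρ_i t_i down to z_c; mantle fills any gap and the z_c terms cancel.
Column A: x×2.66 + (z_c − 0 − x)×3.3
Column B: 4177×0 + 1856×1.02 + 2551×2.41 + 5965×2.89 + (z_c − 4177 − 10372)×3.3
The z_c×3.3 term appears on both sides and cancels. Collect the known terms of each column as K = Σ(ρt)_known − 3.3 × (depth of known layers): K_A = 0 − 3.3×0 = 0; K_B = 25279.88 − 3.3×(4177 + 10372) = −22731.82.
Balance: K_A − x×(3.3 − 2.66) = K_B, so x = (K_A − K_B)/(3.3 − 2.66) = 22731.8/0.64 = 35500 m.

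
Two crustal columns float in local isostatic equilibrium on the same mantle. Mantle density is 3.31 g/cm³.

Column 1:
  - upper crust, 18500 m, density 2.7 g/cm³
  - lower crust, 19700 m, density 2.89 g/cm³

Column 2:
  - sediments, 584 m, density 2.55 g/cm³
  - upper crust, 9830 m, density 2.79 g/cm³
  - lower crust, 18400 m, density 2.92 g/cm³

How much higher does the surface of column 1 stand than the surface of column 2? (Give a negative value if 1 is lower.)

For any compensation level in the mantle, the mantle terms cancel and isostasy reduces to e = (Σt_1 − Σt_2) − (Σ(ρt)_1 − Σ(ρt)_2) / ρ_m.
Σt_1 = 38200 m; Σt_2 = 28814 m; Σ(ρt)_1 = 106883; Σ(ρt)_2 = 82642.9 (in m·g/cm³).
e = (38200 − 28814) − (106883 − 82642.9) / 3.31 = 2060 m.

2060 m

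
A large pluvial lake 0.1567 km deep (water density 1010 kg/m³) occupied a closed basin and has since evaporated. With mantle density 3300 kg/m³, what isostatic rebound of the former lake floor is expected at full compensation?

u = d ρ_w/ρ_m = 0.1567 km × 1010/3300 = 0.048 km.

0.048 km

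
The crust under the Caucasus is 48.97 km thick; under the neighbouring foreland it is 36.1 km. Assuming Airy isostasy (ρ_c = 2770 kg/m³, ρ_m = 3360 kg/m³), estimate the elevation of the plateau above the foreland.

2.26 km

Excess crust Δ = 48.97 km − 36.1 km = 12.87 km, split between elevation h and root r with h + r = Δ.
Airy balance ρ_c h = (ρ_m − ρ_c) r gives r = h ρ_c/(ρ_m − ρ_c), so h (1 + ρ_c/(ρ_m − ρ_c)) = Δ, i.e. h = Δ (ρ_m − ρ_c)/ρ_m.
h = 12.87 km × 590/3360 = 2.26 km.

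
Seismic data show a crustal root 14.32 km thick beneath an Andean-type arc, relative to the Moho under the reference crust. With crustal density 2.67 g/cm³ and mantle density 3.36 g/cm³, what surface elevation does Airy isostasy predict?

Balancing pressure at the compensation depth: ρ_c h = (ρ_m − ρ_c) r.
h = r (ρ_m − ρ_c) / ρ_c = 14.32 km × (3.36 − 2.67) / 2.67 = 3.7 km.

3.7 km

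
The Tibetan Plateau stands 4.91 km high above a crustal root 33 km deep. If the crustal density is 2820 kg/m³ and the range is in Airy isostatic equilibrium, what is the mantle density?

3240 kg/m³

Airy balance: ρ_c h = (ρ_m − ρ_c) r → ρ_m = ρ_c (1 + h/r).
ρ_m = 2820 × (1 + 4.91 km/33 km) = 3240 kg/m³.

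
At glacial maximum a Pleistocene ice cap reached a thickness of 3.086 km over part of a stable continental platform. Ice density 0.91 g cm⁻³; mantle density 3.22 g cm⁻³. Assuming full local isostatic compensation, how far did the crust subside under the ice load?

By Archimedes' principle applied to the lithosphere: the ice load ρ_ice t is balanced by mantle displaced below, ρ_m s.
s = t ρ_ice / ρ_m = 3.086 km × 0.91/3.22 = 0.872 km.

0.872 km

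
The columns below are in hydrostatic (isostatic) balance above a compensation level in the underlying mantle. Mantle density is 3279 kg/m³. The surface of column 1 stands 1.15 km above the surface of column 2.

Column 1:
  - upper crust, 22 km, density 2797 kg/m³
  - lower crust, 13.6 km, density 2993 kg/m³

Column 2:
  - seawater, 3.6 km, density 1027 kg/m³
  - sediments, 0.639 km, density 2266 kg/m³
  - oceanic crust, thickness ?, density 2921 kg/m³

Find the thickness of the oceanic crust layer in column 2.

5.5 km

Take the compensation level at the base of the deeper column (depth z_c below the surface of column 1) and equate Σ ρ_i t_i down to z_c; mantle fills any gap and the z_c terms cancel.
Column 1: 22×2797 + 13.6×2993 + (z_c − 35.6)×3279
Column 2: 1.15×0 + 3.6×1027 + 0.639×2266 + x×2921 + (z_c − 1.15 − 4.239 − x)×3279
The z_c×3279 term appears on both sides and cancels. Collect the known terms of each column as K = Σ(ρt)_known − 3279 × (depth of known layers): K_1 = 102238.8 − 3279×35.6 = −14493.6; K_2 = 5145.174 − 3279×(1.15 + 4.239) = −12525.357.
Balance: K_1 = K_2 − x×(3279 − 2921), so x = (K_2 − K_1)/(3279 − 2921) = 1968.24/358 = 5.5 km.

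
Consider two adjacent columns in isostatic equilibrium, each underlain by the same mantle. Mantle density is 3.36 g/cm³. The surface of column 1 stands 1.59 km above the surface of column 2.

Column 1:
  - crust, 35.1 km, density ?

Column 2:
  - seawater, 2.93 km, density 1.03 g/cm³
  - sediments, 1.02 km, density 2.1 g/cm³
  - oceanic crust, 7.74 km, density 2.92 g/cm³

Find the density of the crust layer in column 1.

2.88 g/cm³

Take the compensation level at the base of the deeper column (depth z_c below the surface of column 1) and equate Σ ρ_i t_i down to z_c; mantle fills any gap and the z_c terms cancel.
Column 1: 35.1×ρ + (z_c − 35.1)×3.36
Column 2: 1.59×0 + 2.93×1.03 + 1.02×2.1 + 7.74×2.92 + (z_c − 1.59 − 11.69)×3.36
The z_c×3.36 term appears on both sides and cancels. Collect the known terms of each column as K = Σ(ρt)_known − 3.36 × (depth of known layers): K_1 = 0 − 3.36×35.1 = −117.936; K_2 = 27.7607 − 3.36×(1.59 + 11.69) = −16.8601.
Balance: K_1 + 35.1×ρ = K_2, so ρ = (K_2 − K_1)/35.1 = 101.076/35.1 = 2.88 g/cm³.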